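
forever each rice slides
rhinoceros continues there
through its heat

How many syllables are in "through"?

1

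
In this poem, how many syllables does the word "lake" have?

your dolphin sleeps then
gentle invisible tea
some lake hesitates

1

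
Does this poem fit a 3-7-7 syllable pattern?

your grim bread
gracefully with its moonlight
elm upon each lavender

Yes

Line 1: your (1), grim (1), bread (1) → 3 ✓
Line 2: gracefully (3), with (1), its (1), moonlight (2) → 7 ✓
Line 3: elm (1), upon (2), each (1), lavender (3) → 7 ✓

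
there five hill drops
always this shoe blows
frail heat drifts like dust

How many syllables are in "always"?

"always" has 2 syllables.

2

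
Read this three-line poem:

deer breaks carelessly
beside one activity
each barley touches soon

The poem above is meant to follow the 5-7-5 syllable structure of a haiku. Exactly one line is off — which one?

Line 1: deer (1), breaks (1), carelessly (3) → 5 ✓
Line 2: beside (2), one (1), activity (4) → 7 ✓
Line 3: each (1), barley (2), touches (2), soon (1) → 6 (expected 5)

Line 3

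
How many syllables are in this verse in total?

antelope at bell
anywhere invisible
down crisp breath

Line 1: antelope(3) + at(1) + bell(1) = 5
Line 2: anywhere(3) + invisible(4) = 7
Line 3: down(1) + crisp(1) + breath(1) = 3
Total: 5 + 7 + 3 = 15

15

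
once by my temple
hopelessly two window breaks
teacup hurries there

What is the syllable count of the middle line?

The middle line: hopelessly(3) + two(1) + window(2) + breaks(1) = 7

7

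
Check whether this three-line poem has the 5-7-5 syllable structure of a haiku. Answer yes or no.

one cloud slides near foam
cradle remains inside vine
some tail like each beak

Line 1: "one cloud slides near foam": 1+1+1+1+1 = 5 ✓
Line 2: "cradle remains inside vine": 2+2+2+1 = 7 ✓
Line 3: "some tail like each beak": 1+1+1+1+1 = 5 ✓

Yes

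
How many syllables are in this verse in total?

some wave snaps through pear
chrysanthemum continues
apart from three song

Line 1: "some wave snaps through pear": 1+1+1+1+1 = 5
Line 2: "chrysanthemum continues": 4+3 = 7
Line 3: "apart from three song": 2+1+1+1 = 5
Total: 5 + 7 + 5 = 17

17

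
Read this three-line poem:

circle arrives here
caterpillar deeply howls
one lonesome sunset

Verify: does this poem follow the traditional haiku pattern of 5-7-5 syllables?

Line 1: circle (2), arrives (2), here (1) → 5 ✓
Line 2: caterpillar (4), deeply (2), howls (1) → 7 ✓
Line 3: one (1), lonesome (2), sunset (2) → 5 ✓

Yes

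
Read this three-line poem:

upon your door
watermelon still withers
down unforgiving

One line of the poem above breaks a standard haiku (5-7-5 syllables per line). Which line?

Line 1: "upon your door": 2+1+1 = 4 (expected 5)
Line 2: "watermelon still withers": 4+1+2 = 7 ✓
Line 3: "down unforgiving": 1+4 = 5 ✓

Line 1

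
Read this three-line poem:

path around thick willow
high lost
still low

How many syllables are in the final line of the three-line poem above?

2

The final line: still(1) + low(1) = 2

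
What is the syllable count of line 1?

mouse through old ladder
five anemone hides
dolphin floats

Line 1: mouse (1), through (1), old (1), ladder (2) → 5

5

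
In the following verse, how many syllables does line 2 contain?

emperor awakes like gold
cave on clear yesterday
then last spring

Line 2: cave(1) + on(1) + clear(1) + yesterday(3) = 6

6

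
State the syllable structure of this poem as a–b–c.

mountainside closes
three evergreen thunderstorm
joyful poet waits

Line 1: "mountainside closes": 3+2 = 5
Line 2: "three evergreen thunderstorm": 1+3+3 = 7
Line 3: "joyful poet waits": 2+2+1 = 5

5–7–5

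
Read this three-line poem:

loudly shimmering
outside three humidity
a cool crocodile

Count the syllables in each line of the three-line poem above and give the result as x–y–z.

Line 1: loudly(2) + shimmering(3) = 5
Line 2: outside(2) + three(1) + humidity(4) = 7
Line 3: a(1) + cool(1) + crocodile(3) = 5

5–7–5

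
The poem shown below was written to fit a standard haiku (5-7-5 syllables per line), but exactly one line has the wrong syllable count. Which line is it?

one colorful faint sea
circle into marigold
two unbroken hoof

Line 1: one(1) + colorful(3) + faint(1) + sea(1) = 6 (expected 5)
Line 2: circle(2) + into(2) + marigold(3) = 7 ✓
Line 3: two(1) + unbroken(3) + hoof(1) = 5 ✓

The first line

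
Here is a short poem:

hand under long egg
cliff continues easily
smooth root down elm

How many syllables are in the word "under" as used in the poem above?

2

"under" has 2 syllables.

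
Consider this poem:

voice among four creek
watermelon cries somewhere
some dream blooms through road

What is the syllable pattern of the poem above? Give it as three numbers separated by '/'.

Line 1: voice (1), among (2), four (1), creek (1) → 5
Line 2: watermelon (4), cries (1), somewhere (2) → 7
Line 3: some (1), dream (1), blooms (1), through (1), road (1) → 5

5/7/5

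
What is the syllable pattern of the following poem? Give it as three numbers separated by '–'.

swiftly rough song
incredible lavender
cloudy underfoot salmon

Line 1: swiftly (2), rough (1), song (1) → 4
Line 2: incredible (4), lavender (3) → 7
Line 3: cloudy (2), underfoot (3), salmon (2) → 7

4–7–7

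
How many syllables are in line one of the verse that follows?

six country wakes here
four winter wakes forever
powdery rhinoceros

5

Line one: "six country wakes here": 1+2+1+1 = 5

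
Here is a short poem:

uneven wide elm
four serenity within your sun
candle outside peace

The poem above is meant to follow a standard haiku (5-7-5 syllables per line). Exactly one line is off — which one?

Line 1: uneven(3) + wide(1) + elm(1) = 5 ✓
Line 2: four(1) + serenity(4) + within(2) + your(1) + sun(1) = 9 (expected 7)
Line 3: candle(2) + outside(2) + peace(1) = 5 ✓

The second line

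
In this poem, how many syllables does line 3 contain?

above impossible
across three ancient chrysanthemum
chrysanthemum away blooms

Line 3: chrysanthemum(4) + away(2) + blooms(1) = 7

7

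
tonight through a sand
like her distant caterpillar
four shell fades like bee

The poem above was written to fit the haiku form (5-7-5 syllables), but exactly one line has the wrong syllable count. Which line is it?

Line 2

Line 1: tonight (2), through (1), a (1), sand (1) → 5 ✓
Line 2: like (1), her (1), distant (2), caterpillar (4) → 8 (expected 7)
Line 3: four (1), shell (1), fades (1), like (1), bee (1) → 5 ✓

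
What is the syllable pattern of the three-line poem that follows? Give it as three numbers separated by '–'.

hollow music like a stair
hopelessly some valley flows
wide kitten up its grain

7–7–6

Line 1: hollow(2) + music(2) + like(1) + a(1) + stair(1) = 7
Line 2: hopelessly(3) + some(1) + valley(2) + flows(1) = 7
Line 3: wide(1) + kitten(2) + up(1) + its(1) + grain(1) = 6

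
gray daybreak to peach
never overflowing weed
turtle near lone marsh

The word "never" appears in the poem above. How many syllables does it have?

2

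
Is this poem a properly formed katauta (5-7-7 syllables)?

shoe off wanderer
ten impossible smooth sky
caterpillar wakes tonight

Line 1: shoe (1), off (1), wanderer (3) → 5 ✓
Line 2: ten (1), impossible (4), smooth (1), sky (1) → 7 ✓
Line 3: caterpillar (4), wakes (1), tonight (2) → 7 ✓

Yes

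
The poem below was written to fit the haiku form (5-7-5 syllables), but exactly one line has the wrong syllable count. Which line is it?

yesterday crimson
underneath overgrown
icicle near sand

Line 2

Line 1: yesterday (3), crimson (2) → 5 ✓
Line 2: underneath (3), overgrown (3) → 6 (expected 7)
Line 3: icicle (3), near (1), sand (1) → 5 ✓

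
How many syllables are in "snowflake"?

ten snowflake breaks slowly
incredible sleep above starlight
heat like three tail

"snowflake" has 2 syllables.

2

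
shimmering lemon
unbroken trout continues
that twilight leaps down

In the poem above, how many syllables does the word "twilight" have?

2

"twilight" has 2 syllables.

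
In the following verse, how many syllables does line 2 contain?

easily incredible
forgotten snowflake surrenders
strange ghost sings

8

Line 2: forgotten (3), snowflake (2), surrenders (3) → 8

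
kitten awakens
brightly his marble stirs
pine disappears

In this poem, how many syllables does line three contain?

4

Line three: pine(1) + disappears(3) = 4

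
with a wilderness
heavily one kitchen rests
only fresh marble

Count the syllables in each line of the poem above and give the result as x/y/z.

Line 1: with(1) + a(1) + wilderness(3) = 5
Line 2: heavily(3) + one(1) + kitchen(2) + rests(1) = 7
Line 3: only(2) + fresh(1) + marble(2) = 5

5/7/5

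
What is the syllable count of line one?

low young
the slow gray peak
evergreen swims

Line one: low (1), young (1) → 2

2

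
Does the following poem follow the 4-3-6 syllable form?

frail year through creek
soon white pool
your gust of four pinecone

Yes

Line 1: frail(1) + year(1) + through(1) + creek(1) = 4 ✓
Line 2: soon(1) + white(1) + pool(1) = 3 ✓
Line 3: your(1) + gust(1) + of(1) + four(1) + pinecone(2) = 6 ✓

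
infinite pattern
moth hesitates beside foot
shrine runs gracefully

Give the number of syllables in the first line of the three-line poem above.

The first line: infinite(3) + pattern(2) = 5

5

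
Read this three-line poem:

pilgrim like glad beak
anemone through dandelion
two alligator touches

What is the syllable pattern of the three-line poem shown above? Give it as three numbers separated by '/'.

Line 1: pilgrim (2), like (1), glad (1), beak (1) → 5
Line 2: anemone (4), through (1), dandelion (4) → 9
Line 3: two (1), alligator (4), touches (2) → 7

5/9/7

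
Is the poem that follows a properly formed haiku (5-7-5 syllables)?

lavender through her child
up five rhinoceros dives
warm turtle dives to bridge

Line 1: "lavender through her child": 3+1+1+1 = 6 (expected 5)
Line 2: "up five rhinoceros dives": 1+1+4+1 = 7 ✓
Line 3: "warm turtle dives to bridge": 1+2+1+1+1 = 6 (expected 5)

No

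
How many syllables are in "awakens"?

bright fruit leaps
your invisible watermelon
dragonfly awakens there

3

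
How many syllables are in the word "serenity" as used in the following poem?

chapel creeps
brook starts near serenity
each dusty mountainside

4

"serenity" has 4 syllables.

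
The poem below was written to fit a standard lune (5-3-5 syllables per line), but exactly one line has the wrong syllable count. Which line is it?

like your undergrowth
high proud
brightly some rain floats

Line 1: like (1), your (1), undergrowth (3) → 5 ✓
Line 2: high (1), proud (1) → 2 (expected 3)
Line 3: brightly (2), some (1), rain (1), floats (1) → 5 ✓

Line 2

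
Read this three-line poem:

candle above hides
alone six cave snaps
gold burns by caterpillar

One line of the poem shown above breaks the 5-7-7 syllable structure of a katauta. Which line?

The second line

Line 1: candle (2), above (2), hides (1) → 5 ✓
Line 2: alone (2), six (1), cave (1), snaps (1) → 5 (expected 7)
Line 3: gold (1), burns (1), by (1), caterpillar (4) → 7 ✓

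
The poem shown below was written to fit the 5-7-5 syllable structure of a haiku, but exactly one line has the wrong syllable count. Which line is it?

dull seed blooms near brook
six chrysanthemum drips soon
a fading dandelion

Line 1: "dull seed blooms near brook": 1+1+1+1+1 = 5 ✓
Line 2: "six chrysanthemum drips soon": 1+4+1+1 = 7 ✓
Line 3: "a fading dandelion": 1+2+4 = 7 (expected 5)

Line 3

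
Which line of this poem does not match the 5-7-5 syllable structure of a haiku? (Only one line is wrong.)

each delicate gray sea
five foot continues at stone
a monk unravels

The first line

Line 1: "each delicate gray sea": 1+3+1+1 = 6 (expected 5)
Line 2: "five foot continues at stone": 1+1+3+1+1 = 7 ✓
Line 3: "a monk unravels": 1+1+3 = 5 ✓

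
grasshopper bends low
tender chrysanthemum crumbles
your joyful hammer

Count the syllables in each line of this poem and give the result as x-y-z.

Line 1: grasshopper (3), bends (1), low (1) → 5
Line 2: tender (2), chrysanthemum (4), crumbles (2) → 8
Line 3: your (1), joyful (2), hammer (2) → 5

5-8-5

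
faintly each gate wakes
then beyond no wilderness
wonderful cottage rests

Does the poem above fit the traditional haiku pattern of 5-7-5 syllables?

No

Line 1: "faintly each gate wakes": 2+1+1+1 = 5 ✓
Line 2: "then beyond no wilderness": 1+2+1+3 = 7 ✓
Line 3: "wonderful cottage rests": 3+2+1 = 6 (expected 5)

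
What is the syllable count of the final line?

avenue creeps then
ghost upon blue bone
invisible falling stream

7

The final line: "invisible falling stream": 4+2+1 = 7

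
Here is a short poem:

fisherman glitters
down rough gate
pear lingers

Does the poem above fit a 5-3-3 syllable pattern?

Line 1: fisherman (3), glitters (2) → 5 ✓
Line 2: down (1), rough (1), gate (1) → 3 ✓
Line 3: pear (1), lingers (2) → 3 ✓

Yes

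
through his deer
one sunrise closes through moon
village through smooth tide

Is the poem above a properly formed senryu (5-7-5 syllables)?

Line 1: through (1), his (1), deer (1) → 3 (expected 5)
Line 2: one (1), sunrise (2), closes (2), through (1), moon (1) → 7 ✓
Line 3: village (2), through (1), smooth (1), tide (1) → 5 ✓

No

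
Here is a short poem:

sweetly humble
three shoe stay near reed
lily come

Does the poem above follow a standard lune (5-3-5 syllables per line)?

No

Line 1: sweetly (2), humble (2) → 4 (expected 5)
Line 2: three (1), shoe (1), stay (1), near (1), reed (1) → 5 (expected 3)
Line 3: lily (2), come (1) → 3 (expected 5)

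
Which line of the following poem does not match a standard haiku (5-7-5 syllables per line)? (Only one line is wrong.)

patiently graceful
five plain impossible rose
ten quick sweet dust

Line 3

Line 1: patiently (3), graceful (2) → 5 ✓
Line 2: five (1), plain (1), impossible (4), rose (1) → 7 ✓
Line 3: ten (1), quick (1), sweet (1), dust (1) → 4 (expected 5)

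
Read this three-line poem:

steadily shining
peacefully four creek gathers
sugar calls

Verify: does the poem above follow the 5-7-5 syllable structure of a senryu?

Line 1: "steadily shining": 3+2 = 5 ✓
Line 2: "peacefully four creek gathers": 3+1+1+2 = 7 ✓
Line 3: "sugar calls": 2+1 = 3 (expected 5)

No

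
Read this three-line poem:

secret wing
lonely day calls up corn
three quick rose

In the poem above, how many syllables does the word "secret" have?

2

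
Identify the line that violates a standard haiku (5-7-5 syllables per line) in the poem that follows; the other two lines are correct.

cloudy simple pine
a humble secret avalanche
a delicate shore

The second line

Line 1: cloudy(2) + simple(2) + pine(1) = 5 ✓
Line 2: a(1) + humble(2) + secret(2) + avalanche(3) = 8 (expected 7)
Line 3: a(1) + delicate(3) + shore(1) = 5 ✓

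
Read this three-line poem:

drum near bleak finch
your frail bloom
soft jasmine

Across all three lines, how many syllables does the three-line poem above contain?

Line 1: "drum near bleak finch": 1+1+1+1 = 4
Line 2: "your frail bloom": 1+1+1 = 3
Line 3: "soft jasmine": 1+2 = 3
Total: 4 + 3 + 3 = 10

10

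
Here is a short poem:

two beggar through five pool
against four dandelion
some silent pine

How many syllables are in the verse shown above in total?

Line 1: two (1), beggar (2), through (1), five (1), pool (1) → 6
Line 2: against (2), four (1), dandelion (4) → 7
Line 3: some (1), silent (2), pine (1) → 4
Total: 6 + 7 + 4 = 17

17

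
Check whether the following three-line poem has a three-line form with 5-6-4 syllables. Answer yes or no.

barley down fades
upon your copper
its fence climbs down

No

Line 1: barley(2) + down(1) + fades(1) = 4 (expected 5)
Line 2: upon(2) + your(1) + copper(2) = 5 (expected 6)
Line 3: its(1) + fence(1) + climbs(1) + down(1) = 4 ✓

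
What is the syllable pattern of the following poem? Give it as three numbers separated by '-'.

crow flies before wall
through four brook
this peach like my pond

5-3-5

Line 1: "crow flies before wall": 1+1+2+1 = 5
Line 2: "through four brook": 1+1+1 = 3
Line 3: "this peach like my pond": 1+1+1+1+1 = 5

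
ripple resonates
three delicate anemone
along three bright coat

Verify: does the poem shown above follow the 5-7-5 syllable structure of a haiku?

No

Line 1: ripple(2) + resonates(3) = 5 ✓
Line 2: three(1) + delicate(3) + anemone(4) = 8 (expected 7)
Line 3: along(2) + three(1) + bright(1) + coat(1) = 5 ✓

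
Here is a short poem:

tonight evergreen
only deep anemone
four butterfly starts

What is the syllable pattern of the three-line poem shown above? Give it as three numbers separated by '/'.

Line 1: tonight(2) + evergreen(3) = 5
Line 2: only(2) + deep(1) + anemone(4) = 7
Line 3: four(1) + butterfly(3) + starts(1) = 5

5/7/5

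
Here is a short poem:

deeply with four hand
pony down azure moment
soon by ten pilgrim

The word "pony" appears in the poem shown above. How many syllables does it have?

2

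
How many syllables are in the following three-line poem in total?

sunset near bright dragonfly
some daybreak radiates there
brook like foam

Line 1: sunset (2), near (1), bright (1), dragonfly (3) → 7
Line 2: some (1), daybreak (2), radiates (3), there (1) → 7
Line 3: brook (1), like (1), foam (1) → 3
Total: 7 + 7 + 3 = 17

17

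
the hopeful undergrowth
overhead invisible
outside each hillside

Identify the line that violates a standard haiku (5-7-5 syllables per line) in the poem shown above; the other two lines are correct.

Line 1: the(1) + hopeful(2) + undergrowth(3) = 6 (expected 5)
Line 2: overhead(3) + invisible(4) = 7 ✓
Line 3: outside(2) + each(1) + hillside(2) = 5 ✓

The first line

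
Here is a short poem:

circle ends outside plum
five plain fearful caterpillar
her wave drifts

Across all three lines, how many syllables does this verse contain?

17

Line 1: "circle ends outside plum": 2+1+2+1 = 6
Line 2: "five plain fearful caterpillar": 1+1+2+4 = 8
Line 3: "her wave drifts": 1+1+1 = 3
Total: 6 + 8 + 3 = 17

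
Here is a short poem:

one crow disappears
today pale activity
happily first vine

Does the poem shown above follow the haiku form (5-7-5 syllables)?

Line 1: "one crow disappears": 1+1+3 = 5 ✓
Line 2: "today pale activity": 2+1+4 = 7 ✓
Line 3: "happily first vine": 3+1+1 = 5 ✓

Yes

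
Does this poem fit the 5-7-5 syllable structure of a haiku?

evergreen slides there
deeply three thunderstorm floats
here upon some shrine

Line 1: evergreen (3), slides (1), there (1) → 5 ✓
Line 2: deeply (2), three (1), thunderstorm (3), floats (1) → 7 ✓
Line 3: here (1), upon (2), some (1), shrine (1) → 5 ✓

Yes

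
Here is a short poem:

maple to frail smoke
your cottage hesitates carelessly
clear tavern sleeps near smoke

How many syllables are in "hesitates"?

"hesitates" has 3 syllables.

3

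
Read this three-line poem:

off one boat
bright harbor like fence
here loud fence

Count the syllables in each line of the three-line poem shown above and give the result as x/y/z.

Line 1: "off one boat": 1+1+1 = 3
Line 2: "bright harbor like fence": 1+2+1+1 = 5
Line 3: "here loud fence": 1+1+1 = 3

3/5/3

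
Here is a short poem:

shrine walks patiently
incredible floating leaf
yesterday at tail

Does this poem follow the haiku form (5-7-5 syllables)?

Yes

Line 1: "shrine walks patiently": 1+1+3 = 5 ✓
Line 2: "incredible floating leaf": 4+2+1 = 7 ✓
Line 3: "yesterday at tail": 3+1+1 = 5 ✓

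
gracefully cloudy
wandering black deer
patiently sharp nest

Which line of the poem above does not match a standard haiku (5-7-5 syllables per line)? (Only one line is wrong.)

The second line

Line 1: "gracefully cloudy": 3+2 = 5 ✓
Line 2: "wandering black deer": 3+1+1 = 5 (expected 7)
Line 3: "patiently sharp nest": 3+1+1 = 5 ✓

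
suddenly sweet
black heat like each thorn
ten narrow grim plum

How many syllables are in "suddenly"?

3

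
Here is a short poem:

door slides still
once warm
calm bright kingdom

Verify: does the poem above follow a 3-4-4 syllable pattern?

Line 1: door (1), slides (1), still (1) → 3 ✓
Line 2: once (1), warm (1) → 2 (expected 4)
Line 3: calm (1), bright (1), kingdom (2) → 4 ✓

No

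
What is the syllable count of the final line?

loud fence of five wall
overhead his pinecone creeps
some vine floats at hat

5

The final line: some(1) + vine(1) + floats(1) + at(1) + hat(1) = 5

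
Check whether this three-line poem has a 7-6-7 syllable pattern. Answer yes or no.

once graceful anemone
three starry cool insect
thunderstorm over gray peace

Yes

Line 1: once(1) + graceful(2) + anemone(4) = 7 ✓
Line 2: three(1) + starry(2) + cool(1) + insect(2) = 6 ✓
Line 3: thunderstorm(3) + over(2) + gray(1) + peace(1) = 7 ✓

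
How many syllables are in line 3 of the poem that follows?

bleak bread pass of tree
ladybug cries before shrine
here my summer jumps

5

Line 3: here(1) + my(1) + summer(2) + jumps(1) = 5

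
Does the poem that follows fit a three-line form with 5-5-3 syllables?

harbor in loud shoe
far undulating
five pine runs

Line 1: harbor(2) + in(1) + loud(1) + shoe(1) = 5 ✓
Line 2: far(1) + undulating(4) = 5 ✓
Line 3: five(1) + pine(1) + runs(1) = 3 ✓

Yes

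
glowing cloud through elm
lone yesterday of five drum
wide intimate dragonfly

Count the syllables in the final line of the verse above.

The final line: wide(1) + intimate(3) + dragonfly(3) = 7

7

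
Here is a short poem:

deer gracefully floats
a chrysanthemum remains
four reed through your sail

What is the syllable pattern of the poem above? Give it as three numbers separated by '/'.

5/7/5

Line 1: deer(1) + gracefully(3) + floats(1) = 5
Line 2: a(1) + chrysanthemum(4) + remains(2) = 7
Line 3: four(1) + reed(1) + through(1) + your(1) + sail(1) = 5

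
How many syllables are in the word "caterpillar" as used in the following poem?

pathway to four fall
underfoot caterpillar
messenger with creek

4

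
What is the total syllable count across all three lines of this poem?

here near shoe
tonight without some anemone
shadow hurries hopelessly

19

Line 1: here(1) + near(1) + shoe(1) = 3
Line 2: tonight(2) + without(2) + some(1) + anemone(4) = 9
Line 3: shadow(2) + hurries(2) + hopelessly(3) = 7
Total: 3 + 9 + 7 = 19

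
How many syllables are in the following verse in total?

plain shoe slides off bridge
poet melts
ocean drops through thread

Line 1: plain (1), shoe (1), slides (1), off (1), bridge (1) → 5
Line 2: poet (2), melts (1) → 3
Line 3: ocean (2), drops (1), through (1), thread (1) → 5
Total: 5 + 3 + 5 = 13

13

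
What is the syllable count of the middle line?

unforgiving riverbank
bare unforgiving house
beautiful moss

6

The middle line: bare (1), unforgiving (4), house (1) → 6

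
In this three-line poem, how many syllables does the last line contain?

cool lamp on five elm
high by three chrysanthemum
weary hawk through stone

The last line: "weary hawk through stone": 2+1+1+1 = 5

5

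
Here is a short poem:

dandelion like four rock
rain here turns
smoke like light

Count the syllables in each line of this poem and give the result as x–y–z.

Line 1: dandelion(4) + like(1) + four(1) + rock(1) = 7
Line 2: rain(1) + here(1) + turns(1) = 3
Line 3: smoke(1) + like(1) + light(1) = 3

7–3–3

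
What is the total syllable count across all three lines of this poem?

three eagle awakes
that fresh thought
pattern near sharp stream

Line 1: "three eagle awakes": 1+2+2 = 5
Line 2: "that fresh thought": 1+1+1 = 3
Line 3: "pattern near sharp stream": 2+1+1+1 = 5
Total: 5 + 3 + 5 = 13

13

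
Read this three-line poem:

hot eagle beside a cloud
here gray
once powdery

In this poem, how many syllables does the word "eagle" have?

2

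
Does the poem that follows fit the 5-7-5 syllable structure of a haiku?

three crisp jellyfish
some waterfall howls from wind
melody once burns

Line 1: three(1) + crisp(1) + jellyfish(3) = 5 ✓
Line 2: some(1) + waterfall(3) + howls(1) + from(1) + wind(1) = 7 ✓
Line 3: melody(3) + once(1) + burns(1) = 5 ✓

Yes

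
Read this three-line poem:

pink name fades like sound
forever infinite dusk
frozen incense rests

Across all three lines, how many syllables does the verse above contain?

Line 1: pink (1), name (1), fades (1), like (1), sound (1) → 5
Line 2: forever (3), infinite (3), dusk (1) → 7
Line 3: frozen (2), incense (2), rests (1) → 5
Total: 5 + 7 + 5 = 17

17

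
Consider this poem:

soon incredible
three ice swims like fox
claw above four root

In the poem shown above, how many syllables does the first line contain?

The first line: soon(1) + incredible(4) = 5

5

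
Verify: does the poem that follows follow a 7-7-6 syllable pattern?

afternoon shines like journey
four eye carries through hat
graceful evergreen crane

Line 1: "afternoon shines like journey": 3+1+1+2 = 7 ✓
Line 2: "four eye carries through hat": 1+1+2+1+1 = 6 (expected 7)
Line 3: "graceful evergreen crane": 2+3+1 = 6 ✓

No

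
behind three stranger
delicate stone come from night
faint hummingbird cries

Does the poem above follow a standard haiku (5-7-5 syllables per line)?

Line 1: behind(2) + three(1) + stranger(2) = 5 ✓
Line 2: delicate(3) + stone(1) + come(1) + from(1) + night(1) = 7 ✓
Line 3: faint(1) + hummingbird(3) + cries(1) = 5 ✓

Yes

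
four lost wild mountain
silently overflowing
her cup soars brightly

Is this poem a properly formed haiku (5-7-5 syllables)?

Line 1: four(1) + lost(1) + wild(1) + mountain(2) = 5 ✓
Line 2: silently(3) + overflowing(4) = 7 ✓
Line 3: her(1) + cup(1) + soars(1) + brightly(2) = 5 ✓

Yes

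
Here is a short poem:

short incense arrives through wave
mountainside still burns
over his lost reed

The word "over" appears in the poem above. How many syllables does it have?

2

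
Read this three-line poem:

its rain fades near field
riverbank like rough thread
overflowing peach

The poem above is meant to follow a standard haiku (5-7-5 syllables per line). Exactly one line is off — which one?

Line 1: its (1), rain (1), fades (1), near (1), field (1) → 5 ✓
Line 2: riverbank (3), like (1), rough (1), thread (1) → 6 (expected 7)
Line 3: overflowing (4), peach (1) → 5 ✓

Line 2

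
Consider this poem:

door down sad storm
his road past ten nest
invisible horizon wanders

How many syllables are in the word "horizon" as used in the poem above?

3

"horizon" has 3 syllables.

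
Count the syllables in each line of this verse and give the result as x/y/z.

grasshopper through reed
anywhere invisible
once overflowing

5/7/5

Line 1: grasshopper(3) + through(1) + reed(1) = 5
Line 2: anywhere(3) + invisible(4) = 7
Line 3: once(1) + overflowing(4) = 5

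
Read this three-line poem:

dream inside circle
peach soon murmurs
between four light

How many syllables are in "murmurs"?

2

"murmurs" has 2 syllables.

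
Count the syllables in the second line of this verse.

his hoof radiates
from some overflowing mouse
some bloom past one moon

The second line: from(1) + some(1) + overflowing(4) + mouse(1) = 7

7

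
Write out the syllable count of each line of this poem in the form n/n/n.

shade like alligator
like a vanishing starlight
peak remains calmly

6/7/5

Line 1: shade(1) + like(1) + alligator(4) = 6
Line 2: like(1) + a(1) + vanishing(3) + starlight(2) = 7
Line 3: peak(1) + remains(2) + calmly(2) = 5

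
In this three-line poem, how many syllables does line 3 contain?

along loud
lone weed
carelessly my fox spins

6

Line 3: carelessly(3) + my(1) + fox(1) + spins(1) = 6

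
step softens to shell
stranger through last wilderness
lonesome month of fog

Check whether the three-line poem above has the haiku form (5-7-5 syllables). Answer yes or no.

Yes

Line 1: step(1) + softens(2) + to(1) + shell(1) = 5 ✓
Line 2: stranger(2) + through(1) + last(1) + wilderness(3) = 7 ✓
Line 3: lonesome(2) + month(1) + of(1) + fog(1) = 5 ✓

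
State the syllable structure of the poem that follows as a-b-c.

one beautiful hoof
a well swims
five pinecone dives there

5-3-5

Line 1: "one beautiful hoof": 1+3+1 = 5
Line 2: "a well swims": 1+1+1 = 3
Line 3: "five pinecone dives there": 1+2+1+1 = 5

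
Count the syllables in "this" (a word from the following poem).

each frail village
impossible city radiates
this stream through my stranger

1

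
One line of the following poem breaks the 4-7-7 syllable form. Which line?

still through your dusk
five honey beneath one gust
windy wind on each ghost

Line 1: still(1) + through(1) + your(1) + dusk(1) = 4 ✓
Line 2: five(1) + honey(2) + beneath(2) + one(1) + gust(1) = 7 ✓
Line 3: windy(2) + wind(1) + on(1) + each(1) + ghost(1) = 6 (expected 7)

The third line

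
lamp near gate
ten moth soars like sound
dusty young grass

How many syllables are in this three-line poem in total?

Line 1: "lamp near gate": 1+1+1 = 3
Line 2: "ten moth soars like sound": 1+1+1+1+1 = 5
Line 3: "dusty young grass": 2+1+1 = 4
Total: 3 + 5 + 4 = 12

12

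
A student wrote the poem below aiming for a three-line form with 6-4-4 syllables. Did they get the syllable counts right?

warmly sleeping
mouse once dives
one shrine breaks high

No

Line 1: warmly(2) + sleeping(2) = 4 (expected 6)
Line 2: mouse(1) + once(1) + dives(1) = 3 (expected 4)
Line 3: one(1) + shrine(1) + breaks(1) + high(1) = 4 ✓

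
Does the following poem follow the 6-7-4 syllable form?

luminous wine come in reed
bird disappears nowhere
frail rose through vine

Line 1: luminous (3), wine (1), come (1), in (1), reed (1) → 7 (expected 6)
Line 2: bird (1), disappears (3), nowhere (2) → 6 (expected 7)
Line 3: frail (1), rose (1), through (1), vine (1) → 4 ✓

No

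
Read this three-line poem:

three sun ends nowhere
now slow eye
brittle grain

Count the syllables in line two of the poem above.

3

Line two: now(1) + slow(1) + eye(1) = 3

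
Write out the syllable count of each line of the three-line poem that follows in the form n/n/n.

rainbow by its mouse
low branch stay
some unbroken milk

Line 1: rainbow (2), by (1), its (1), mouse (1) → 5
Line 2: low (1), branch (1), stay (1) → 3
Line 3: some (1), unbroken (3), milk (1) → 5

5/3/5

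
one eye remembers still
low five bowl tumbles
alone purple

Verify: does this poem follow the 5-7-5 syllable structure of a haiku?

No

Line 1: "one eye remembers still": 1+1+3+1 = 6 (expected 5)
Line 2: "low five bowl tumbles": 1+1+1+2 = 5 (expected 7)
Line 3: "alone purple": 2+2 = 4 (expected 5)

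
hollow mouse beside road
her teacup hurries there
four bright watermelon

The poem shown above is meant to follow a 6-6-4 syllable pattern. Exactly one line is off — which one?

Line 3

Line 1: "hollow mouse beside road": 2+1+2+1 = 6 ✓
Line 2: "her teacup hurries there": 1+2+2+1 = 6 ✓
Line 3: "four bright watermelon": 1+1+4 = 6 (expected 4)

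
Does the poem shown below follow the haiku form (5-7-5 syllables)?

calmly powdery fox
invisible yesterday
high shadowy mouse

Line 1: "calmly powdery fox": 2+3+1 = 6 (expected 5)
Line 2: "invisible yesterday": 4+3 = 7 ✓
Line 3: "high shadowy mouse": 1+3+1 = 5 ✓

No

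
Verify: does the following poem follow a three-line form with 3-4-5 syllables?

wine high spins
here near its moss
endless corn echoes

Yes

Line 1: "wine high spins": 1+1+1 = 3 ✓
Line 2: "here near its moss": 1+1+1+1 = 4 ✓
Line 3: "endless corn echoes": 2+1+2 = 5 ✓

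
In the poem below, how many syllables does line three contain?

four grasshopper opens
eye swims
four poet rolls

4

Line three: "four poet rolls": 1+2+1 = 4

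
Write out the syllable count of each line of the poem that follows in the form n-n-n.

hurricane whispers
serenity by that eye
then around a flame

5-7-5

Line 1: "hurricane whispers": 3+2 = 5
Line 2: "serenity by that eye": 4+1+1+1 = 7
Line 3: "then around a flame": 1+2+1+1 = 5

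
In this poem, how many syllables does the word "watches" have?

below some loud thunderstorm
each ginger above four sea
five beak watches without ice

"watches" has 2 syllables.

2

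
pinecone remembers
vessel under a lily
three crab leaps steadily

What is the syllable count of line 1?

Line 1: "pinecone remembers": 2+3 = 5

5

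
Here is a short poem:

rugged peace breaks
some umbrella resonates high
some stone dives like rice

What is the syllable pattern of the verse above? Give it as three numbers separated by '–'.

4–8–5

Line 1: rugged (2), peace (1), breaks (1) → 4
Line 2: some (1), umbrella (3), resonates (3), high (1) → 8
Line 3: some (1), stone (1), dives (1), like (1), rice (1) → 5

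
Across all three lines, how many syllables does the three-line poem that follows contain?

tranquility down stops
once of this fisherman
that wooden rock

16

Line 1: tranquility (4), down (1), stops (1) → 6
Line 2: once (1), of (1), this (1), fisherman (3) → 6
Line 3: that (1), wooden (2), rock (1) → 4
Total: 6 + 6 + 4 = 16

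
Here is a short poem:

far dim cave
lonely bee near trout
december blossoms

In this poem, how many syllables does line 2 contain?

5

Line 2: lonely(2) + bee(1) + near(1) + trout(1) = 5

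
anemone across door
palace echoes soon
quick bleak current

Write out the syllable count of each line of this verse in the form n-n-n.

7-5-4

Line 1: "anemone across door": 4+2+1 = 7
Line 2: "palace echoes soon": 2+2+1 = 5
Line 3: "quick bleak current": 1+1+2 = 4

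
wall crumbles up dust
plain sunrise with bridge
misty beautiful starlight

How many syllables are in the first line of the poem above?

5

The first line: wall (1), crumbles (2), up (1), dust (1) → 5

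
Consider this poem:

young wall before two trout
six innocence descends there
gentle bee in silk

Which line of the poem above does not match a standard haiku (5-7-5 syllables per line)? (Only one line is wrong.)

The first line

Line 1: young (1), wall (1), before (2), two (1), trout (1) → 6 (expected 5)
Line 2: six (1), innocence (3), descends (2), there (1) → 7 ✓
Line 3: gentle (2), bee (1), in (1), silk (1) → 5 ✓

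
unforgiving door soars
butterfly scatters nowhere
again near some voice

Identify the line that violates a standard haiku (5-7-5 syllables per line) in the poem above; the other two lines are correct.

Line 1

Line 1: unforgiving(4) + door(1) + soars(1) = 6 (expected 5)
Line 2: butterfly(3) + scatters(2) + nowhere(2) = 7 ✓
Line 3: again(2) + near(1) + some(1) + voice(1) = 5 ✓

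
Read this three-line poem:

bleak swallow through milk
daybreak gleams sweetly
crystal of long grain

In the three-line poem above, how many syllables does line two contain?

5

Line two: daybreak (2), gleams (1), sweetly (2) → 5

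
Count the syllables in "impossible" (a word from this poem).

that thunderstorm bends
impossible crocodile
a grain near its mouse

4

"impossible" has 4 syllables.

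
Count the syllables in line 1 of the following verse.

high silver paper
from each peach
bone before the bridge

5

Line 1: "high silver paper": 1+2+2 = 5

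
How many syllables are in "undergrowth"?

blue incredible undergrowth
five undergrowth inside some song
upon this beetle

3

"undergrowth" has 3 syllables.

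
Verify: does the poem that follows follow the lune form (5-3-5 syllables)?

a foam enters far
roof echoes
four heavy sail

Line 1: a (1), foam (1), enters (2), far (1) → 5 ✓
Line 2: roof (1), echoes (2) → 3 ✓
Line 3: four (1), heavy (2), sail (1) → 4 (expected 5)

No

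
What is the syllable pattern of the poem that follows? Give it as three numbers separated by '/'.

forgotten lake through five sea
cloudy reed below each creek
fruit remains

Line 1: "forgotten lake through five sea": 3+1+1+1+1 = 7
Line 2: "cloudy reed below each creek": 2+1+2+1+1 = 7
Line 3: "fruit remains": 1+2 = 3

7/7/3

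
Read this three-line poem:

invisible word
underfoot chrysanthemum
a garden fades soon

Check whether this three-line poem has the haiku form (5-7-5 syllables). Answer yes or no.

Yes

Line 1: "invisible word": 4+1 = 5 ✓
Line 2: "underfoot chrysanthemum": 3+4 = 7 ✓
Line 3: "a garden fades soon": 1+2+1+1 = 5 ✓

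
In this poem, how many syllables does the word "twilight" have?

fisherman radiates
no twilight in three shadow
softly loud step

2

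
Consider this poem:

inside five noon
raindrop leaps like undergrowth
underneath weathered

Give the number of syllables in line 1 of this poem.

4

Line 1: "inside five noon": 2+1+1 = 4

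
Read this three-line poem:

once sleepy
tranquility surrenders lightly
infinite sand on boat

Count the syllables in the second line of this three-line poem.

The second line: tranquility(4) + surrenders(3) + lightly(2) = 9

9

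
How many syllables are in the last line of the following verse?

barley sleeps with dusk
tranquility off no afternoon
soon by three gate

The last line: soon(1) + by(1) + three(1) + gate(1) = 4

4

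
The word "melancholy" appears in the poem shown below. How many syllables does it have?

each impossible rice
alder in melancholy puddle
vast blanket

4

"melancholy" has 4 syllables.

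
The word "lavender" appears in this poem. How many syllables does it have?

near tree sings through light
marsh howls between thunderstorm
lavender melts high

3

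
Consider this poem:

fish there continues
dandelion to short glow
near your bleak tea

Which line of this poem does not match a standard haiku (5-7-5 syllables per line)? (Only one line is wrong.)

Line 3

Line 1: "fish there continues": 1+1+3 = 5 ✓
Line 2: "dandelion to short glow": 4+1+1+1 = 7 ✓
Line 3: "near your bleak tea": 1+1+1+1 = 4 (expected 5)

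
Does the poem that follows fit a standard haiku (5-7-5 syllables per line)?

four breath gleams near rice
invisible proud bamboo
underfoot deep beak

Yes

Line 1: four (1), breath (1), gleams (1), near (1), rice (1) → 5 ✓
Line 2: invisible (4), proud (1), bamboo (2) → 7 ✓
Line 3: underfoot (3), deep (1), beak (1) → 5 ✓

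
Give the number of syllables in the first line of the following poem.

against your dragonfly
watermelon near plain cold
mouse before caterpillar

6

The first line: "against your dragonfly": 2+1+3 = 6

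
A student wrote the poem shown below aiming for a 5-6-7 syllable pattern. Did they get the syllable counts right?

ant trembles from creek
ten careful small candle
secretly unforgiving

Line 1: ant(1) + trembles(2) + from(1) + creek(1) = 5 ✓
Line 2: ten(1) + careful(2) + small(1) + candle(2) = 6 ✓
Line 3: secretly(3) + unforgiving(4) = 7 ✓

Yes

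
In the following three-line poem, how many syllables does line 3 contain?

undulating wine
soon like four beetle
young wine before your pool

Line 3: "young wine before your pool": 1+1+2+1+1 = 6

6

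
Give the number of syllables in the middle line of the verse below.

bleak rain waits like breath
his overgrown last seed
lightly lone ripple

6

The middle line: "his overgrown last seed": 1+3+1+1 = 6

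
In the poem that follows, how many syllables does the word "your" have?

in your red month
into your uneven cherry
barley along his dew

"your" has 1 syllable.

1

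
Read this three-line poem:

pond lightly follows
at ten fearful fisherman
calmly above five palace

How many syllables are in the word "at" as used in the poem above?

1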